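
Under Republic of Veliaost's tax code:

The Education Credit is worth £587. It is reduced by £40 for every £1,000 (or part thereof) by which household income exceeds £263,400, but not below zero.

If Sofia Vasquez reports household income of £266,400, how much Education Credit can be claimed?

£467

Education Credit: income exceeds £263,400 by £3,000, which is 3 full-or-partial £1,000 increments; reduction = 3 × £40 = £120, leaving £467.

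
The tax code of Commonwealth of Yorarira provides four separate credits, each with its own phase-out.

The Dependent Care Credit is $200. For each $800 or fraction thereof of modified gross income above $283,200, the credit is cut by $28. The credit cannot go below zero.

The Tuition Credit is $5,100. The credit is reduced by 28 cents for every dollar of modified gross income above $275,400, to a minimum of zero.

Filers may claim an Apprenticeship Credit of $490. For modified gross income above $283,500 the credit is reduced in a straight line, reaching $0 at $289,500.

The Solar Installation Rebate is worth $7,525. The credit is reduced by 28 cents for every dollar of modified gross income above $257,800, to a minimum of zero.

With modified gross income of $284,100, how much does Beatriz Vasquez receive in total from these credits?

Dependent Care Credit: income exceeds $283,200 by $900, which is 2 full-or-partial $800 increments; reduction = 2 × $28 = $56, leaving $144.
Tuition Credit: 28% of the $8,700 excess over $275,400 is $2,436; credit = $5,100 − $2,436 = $2,664.
Apprenticeship Credit: $284,100 is $600 into a $6,000 phase-out range, leaving 5,400/6,000 of the credit: $490 × 5,400/6,000 = $441.
Solar Installation Rebate: 28% of the $26,300 excess over $257,800 is $7,364; credit = $7,525 − $7,364 = $161.
Total: $144 + $2,664 + $441 + $161 = $3,410.

$3,410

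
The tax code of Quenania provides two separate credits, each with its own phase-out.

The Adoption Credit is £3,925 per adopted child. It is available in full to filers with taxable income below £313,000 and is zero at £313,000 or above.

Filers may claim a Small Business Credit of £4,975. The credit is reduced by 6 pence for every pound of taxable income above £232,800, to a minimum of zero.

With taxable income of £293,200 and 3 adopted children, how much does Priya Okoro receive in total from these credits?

Adoption Credit: base = 3 × £3,925 = £11,775. £293,200 is below the £313,000 cutoff, so the full £11,775 applies.
Small Business Credit: 6% of the £60,400 excess over £232,800 is £3,624; credit = £4,975 − £3,624 = £1,351.
Total: £11,775 + £1,351 = £13,126.

£13,126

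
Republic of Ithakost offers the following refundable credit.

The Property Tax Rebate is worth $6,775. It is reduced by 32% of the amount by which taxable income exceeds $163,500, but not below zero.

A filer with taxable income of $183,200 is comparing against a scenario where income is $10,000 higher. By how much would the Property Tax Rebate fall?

$471

At $183,200 — 32% of the $19,700 excess over $163,500 is $6,304; credit = $6,775 − $6,304 = $471.
At $193,200 — 32% of the $29,700 excess over $163,500 is $9,504 ≥ base, so the credit is $0.
Lost: $471 − $0 = $471.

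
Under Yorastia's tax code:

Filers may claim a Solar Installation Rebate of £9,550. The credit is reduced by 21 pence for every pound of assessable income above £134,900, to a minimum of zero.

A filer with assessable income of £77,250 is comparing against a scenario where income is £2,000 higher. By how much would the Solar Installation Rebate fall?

At £77,250 — £77,250 is at or below the £134,900 threshold, so the full £9,550 applies.
At £79,250 — £79,250 is at or below the £134,900 threshold, so the full £9,550 applies.
Lost: £9,550 − £9,550 = £0.

£0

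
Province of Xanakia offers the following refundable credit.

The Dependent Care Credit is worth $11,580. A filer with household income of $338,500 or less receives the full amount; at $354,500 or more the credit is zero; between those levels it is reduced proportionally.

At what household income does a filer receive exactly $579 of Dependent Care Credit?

$353,700

$579 is 579/11,580 of the full $11,580, so 11,001/11,580 of the $16,000 range has been used: income = $338,500 + $16,000 × 11,001/11,580 = $353,700.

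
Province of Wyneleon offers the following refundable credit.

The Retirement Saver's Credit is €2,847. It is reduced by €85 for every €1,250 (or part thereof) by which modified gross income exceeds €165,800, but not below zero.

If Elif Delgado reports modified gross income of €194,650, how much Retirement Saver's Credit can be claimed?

€807

Retirement Saver's Credit: income exceeds €165,800 by €28,850, which is 24 full-or-partial €1,250 increments; reduction = 24 × €85 = €2,040, leaving €807.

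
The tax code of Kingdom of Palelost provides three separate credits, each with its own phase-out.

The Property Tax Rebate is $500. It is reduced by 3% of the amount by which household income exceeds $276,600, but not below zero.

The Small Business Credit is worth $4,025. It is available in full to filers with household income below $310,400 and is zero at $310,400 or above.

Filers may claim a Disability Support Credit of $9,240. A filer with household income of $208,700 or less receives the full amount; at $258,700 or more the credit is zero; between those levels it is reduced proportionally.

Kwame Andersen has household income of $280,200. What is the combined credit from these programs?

Property Tax Rebate: 3% of the $3,600 excess over $276,600 is $108; credit = $500 − $108 = $392.
Small Business Credit: $280,200 is below the $310,400 cutoff, so the full $4,025 applies.
Disability Support Credit: $280,200 is at or above $258,700, so the credit is $0.
Total: $392 + $4,025 + $0 = $4,417.

$4,417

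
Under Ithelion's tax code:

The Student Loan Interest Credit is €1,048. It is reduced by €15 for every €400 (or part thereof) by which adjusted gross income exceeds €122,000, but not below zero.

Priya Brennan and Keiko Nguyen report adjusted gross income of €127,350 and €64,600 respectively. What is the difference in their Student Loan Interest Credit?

€210

Priya (€127,350): Student Loan Interest Credit: income exceeds €122,000 by €5,350, which is 14 full-or-partial €400 increments; reduction = 14 × €15 = €210, leaving €838.
Keiko (€64,600): Student Loan Interest Credit: €64,600 is at or below the €122,000 threshold, so the full €1,048 applies.
Difference: |€838 − €1,048| = €210.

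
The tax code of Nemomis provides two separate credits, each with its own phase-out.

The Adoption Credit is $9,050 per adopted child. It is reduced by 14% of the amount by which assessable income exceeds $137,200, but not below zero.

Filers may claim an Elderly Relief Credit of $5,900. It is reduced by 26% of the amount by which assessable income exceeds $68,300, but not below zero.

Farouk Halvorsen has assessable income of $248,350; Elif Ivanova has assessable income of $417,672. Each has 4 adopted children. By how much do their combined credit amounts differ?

$20,639

Farouk ($248,350): Adoption Credit: base = 4 × $9,050 = $36,200. 14% of the $111,150 excess over $137,200 is $15,561; credit = $36,200 − $15,561 = $20,639. Elderly Relief Credit: 26% of the $180,050 excess over $68,300 is $46,813 ≥ base, so the credit is $0. total $20,639 + $0 = $20,639
Elif ($417,672): Adoption Credit: base = 4 × $9,050 = $36,200. 14% of the $280,472 excess over $137,200 is $39,266.08 ≥ base, so the credit is $0. Elderly Relief Credit: 26% of the $349,372 excess over $68,300 is $90,836.72 ≥ base, so the credit is $0. total $0 + $0 = $0
Difference: |$20,639 − $0| = $20,639.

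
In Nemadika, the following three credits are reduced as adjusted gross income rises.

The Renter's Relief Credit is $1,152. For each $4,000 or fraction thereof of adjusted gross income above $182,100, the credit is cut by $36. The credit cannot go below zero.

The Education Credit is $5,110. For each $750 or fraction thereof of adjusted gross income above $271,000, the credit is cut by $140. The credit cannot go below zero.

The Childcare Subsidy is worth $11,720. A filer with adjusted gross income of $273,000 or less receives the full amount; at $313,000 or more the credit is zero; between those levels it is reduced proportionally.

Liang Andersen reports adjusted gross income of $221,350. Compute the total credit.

$17,622

Renter's Relief Credit: income exceeds $182,100 by $39,250, which is 10 full-or-partial $4,000 increments; reduction = 10 × $36 = $360, leaving $792.
Education Credit: $221,350 is at or below the $271,000 threshold, so the full $5,110 applies.
Childcare Subsidy: $221,350 is at or below the $273,000 threshold, so the full $11,720 applies.
Total: $792 + $5,110 + $11,720 = $17,622.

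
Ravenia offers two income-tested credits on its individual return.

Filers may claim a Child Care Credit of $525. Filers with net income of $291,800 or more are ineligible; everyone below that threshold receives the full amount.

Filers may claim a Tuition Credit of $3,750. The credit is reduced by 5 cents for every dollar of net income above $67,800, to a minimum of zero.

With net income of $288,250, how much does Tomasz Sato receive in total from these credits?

$525

Child Care Credit: $288,250 is below the $291,800 cutoff, so the full $525 applies.
Tuition Credit: 5% of the $220,450 excess over $67,800 is $11,022.50 ≥ base, so the credit is $0.
Total: $525 + $0 = $525.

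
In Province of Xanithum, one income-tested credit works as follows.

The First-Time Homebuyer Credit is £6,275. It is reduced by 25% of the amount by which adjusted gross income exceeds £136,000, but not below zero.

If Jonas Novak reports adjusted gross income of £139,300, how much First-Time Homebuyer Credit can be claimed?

£5,450

First-Time Homebuyer Credit: 25% of the £3,300 excess over £136,000 is £825; credit = £6,275 − £825 = £5,450.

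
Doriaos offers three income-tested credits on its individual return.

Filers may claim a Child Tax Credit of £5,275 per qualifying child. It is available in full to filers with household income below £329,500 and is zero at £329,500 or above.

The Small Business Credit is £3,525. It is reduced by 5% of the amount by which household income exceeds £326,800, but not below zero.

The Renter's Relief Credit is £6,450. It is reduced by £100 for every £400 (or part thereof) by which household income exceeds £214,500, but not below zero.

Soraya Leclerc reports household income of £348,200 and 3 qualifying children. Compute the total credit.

£2,455

Child Tax Credit: base = 3 × £5,275 = £15,825. £348,200 meets or exceeds the £329,500 cutoff, so the credit is £0.
Small Business Credit: 5% of the £21,400 excess over £326,800 is £1,070; credit = £3,525 − £1,070 = £2,455.
Renter's Relief Credit: income exceeds £214,500 by £133,700 → 335 increments × £100 = £33,500 ≥ base, so the credit is £0.
Total: £0 + £2,455 + £0 = £2,455.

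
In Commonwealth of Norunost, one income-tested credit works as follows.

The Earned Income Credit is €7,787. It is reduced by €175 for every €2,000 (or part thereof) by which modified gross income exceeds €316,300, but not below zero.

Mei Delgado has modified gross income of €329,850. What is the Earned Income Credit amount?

Earned Income Credit: income exceeds €316,300 by €13,550, which is 7 full-or-partial €2,000 increments; reduction = 7 × €175 = €1,225, leaving €6,562.

€6,562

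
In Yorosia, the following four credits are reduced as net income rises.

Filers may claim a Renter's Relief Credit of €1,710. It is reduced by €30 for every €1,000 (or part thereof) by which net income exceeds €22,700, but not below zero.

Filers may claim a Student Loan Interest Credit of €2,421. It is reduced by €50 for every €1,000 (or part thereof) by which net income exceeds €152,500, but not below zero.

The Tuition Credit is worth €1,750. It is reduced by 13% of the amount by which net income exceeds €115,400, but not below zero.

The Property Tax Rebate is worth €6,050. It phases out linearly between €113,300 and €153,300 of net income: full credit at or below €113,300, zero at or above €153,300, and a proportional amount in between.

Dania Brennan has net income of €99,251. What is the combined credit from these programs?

€10,221

Renter's Relief Credit: income exceeds €22,700 by €76,551 → 77 increments × €30 = €2,310 ≥ base, so the credit is €0.
Student Loan Interest Credit: €99,251 is at or below the €152,500 threshold, so the full €2,421 applies.
Tuition Credit: €99,251 is at or below the €115,400 threshold, so the full €1,750 applies.
Property Tax Rebate: €99,251 is at or below the €113,300 threshold, so the full €6,050 applies.
Total: €0 + €2,421 + €1,750 + €6,050 = €10,221.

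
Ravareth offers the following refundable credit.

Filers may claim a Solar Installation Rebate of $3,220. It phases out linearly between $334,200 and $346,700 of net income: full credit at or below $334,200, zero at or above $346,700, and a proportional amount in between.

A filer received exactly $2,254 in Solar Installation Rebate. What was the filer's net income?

$337,950

$2,254 is 2,254/3,220 of the full $3,220, so 966/3,220 of the $12,500 range has been used: income = $334,200 + $12,500 × 966/3,220 = $337,950.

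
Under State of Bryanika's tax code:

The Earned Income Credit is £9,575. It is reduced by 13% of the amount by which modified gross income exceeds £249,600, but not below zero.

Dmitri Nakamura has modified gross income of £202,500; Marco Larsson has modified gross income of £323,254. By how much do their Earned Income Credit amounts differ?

Dmitri (£202,500): Earned Income Credit: £202,500 is at or below the £249,600 threshold, so the full £9,575 applies.
Marco (£323,254): Earned Income Credit: 13% of the £73,654 excess over £249,600 is £9,575.02 ≥ base, so the credit is £0.
Difference: |£9,575 − £0| = £9,575.

£9,575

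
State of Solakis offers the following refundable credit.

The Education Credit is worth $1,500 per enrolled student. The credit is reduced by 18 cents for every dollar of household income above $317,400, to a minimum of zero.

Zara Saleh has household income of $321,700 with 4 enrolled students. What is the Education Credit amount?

$5,226

Education Credit: base = 4 × $1,500 = $6,000. 18% of the $4,300 excess over $317,400 is $774; credit = $6,000 − $774 = $5,226.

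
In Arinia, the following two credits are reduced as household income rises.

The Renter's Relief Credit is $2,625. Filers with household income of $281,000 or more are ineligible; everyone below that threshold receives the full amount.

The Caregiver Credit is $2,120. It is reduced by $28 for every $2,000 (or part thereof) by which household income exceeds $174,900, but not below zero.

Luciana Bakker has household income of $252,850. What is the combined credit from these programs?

$3,653

Renter's Relief Credit: $252,850 is below the $281,000 cutoff, so the full $2,625 applies.
Caregiver Credit: income exceeds $174,900 by $77,950, which is 39 full-or-partial $2,000 increments; reduction = 39 × $28 = $1,092, leaving $1,028.
Total: $2,625 + $1,028 = $3,653.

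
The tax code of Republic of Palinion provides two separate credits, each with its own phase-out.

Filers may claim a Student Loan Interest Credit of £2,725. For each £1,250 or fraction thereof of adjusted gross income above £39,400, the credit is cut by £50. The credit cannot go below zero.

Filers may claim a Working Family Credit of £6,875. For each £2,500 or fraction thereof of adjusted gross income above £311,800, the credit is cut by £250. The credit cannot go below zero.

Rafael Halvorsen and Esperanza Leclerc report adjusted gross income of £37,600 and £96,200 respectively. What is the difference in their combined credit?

Rafael (£37,600): Student Loan Interest Credit: £37,600 is at or below the £39,400 threshold, so the full £2,725 applies. Working Family Credit: £37,600 is at or below the £311,800 threshold, so the full £6,875 applies. total £2,725 + £6,875 = £9,600
Esperanza (£96,200): Student Loan Interest Credit: income exceeds £39,400 by £56,800, which is 46 full-or-partial £1,250 increments; reduction = 46 × £50 = £2,300, leaving £425. Working Family Credit: £96,200 is at or below the £311,800 threshold, so the full £6,875 applies. total £425 + £6,875 = £7,300
Difference: |£9,600 − £7,300| = £2,300.

£2,300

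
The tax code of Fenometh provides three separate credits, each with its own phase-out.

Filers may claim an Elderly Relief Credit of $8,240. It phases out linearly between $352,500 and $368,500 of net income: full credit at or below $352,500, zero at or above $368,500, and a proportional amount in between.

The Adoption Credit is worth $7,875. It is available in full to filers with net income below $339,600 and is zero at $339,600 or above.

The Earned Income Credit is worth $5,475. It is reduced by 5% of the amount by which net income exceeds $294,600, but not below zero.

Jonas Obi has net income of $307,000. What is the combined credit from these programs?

Elderly Relief Credit: $307,000 is at or below the $352,500 threshold, so the full $8,240 applies.
Adoption Credit: $307,000 is below the $339,600 cutoff, so the full $7,875 applies.
Earned Income Credit: 5% of the $12,400 excess over $294,600 is $620; credit = $5,475 − $620 = $4,855.
Total: $8,240 + $7,875 + $4,855 = $20,970.

$20,970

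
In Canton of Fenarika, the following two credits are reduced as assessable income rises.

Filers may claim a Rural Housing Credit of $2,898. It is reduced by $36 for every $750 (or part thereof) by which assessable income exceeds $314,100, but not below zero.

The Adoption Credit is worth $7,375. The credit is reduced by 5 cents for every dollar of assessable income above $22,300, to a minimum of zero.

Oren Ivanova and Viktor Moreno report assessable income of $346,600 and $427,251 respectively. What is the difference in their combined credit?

Oren ($346,600): Rural Housing Credit: income exceeds $314,100 by $32,500, which is 44 full-or-partial $750 increments; reduction = 44 × $36 = $1,584, leaving $1,314. Adoption Credit: 5% of the $324,300 excess over $22,300 is $16,215 ≥ base, so the credit is $0. total $1,314 + $0 = $1,314
Viktor ($427,251): Rural Housing Credit: income exceeds $314,100 by $113,151 → 151 increments × $36 = $5,436 ≥ base, so the credit is $0. Adoption Credit: 5% of the $404,951 excess over $22,300 is $20,247.55 ≥ base, so the credit is $0. total $0 + $0 = $0
Difference: |$1,314 − $0| = $1,314.

$1,314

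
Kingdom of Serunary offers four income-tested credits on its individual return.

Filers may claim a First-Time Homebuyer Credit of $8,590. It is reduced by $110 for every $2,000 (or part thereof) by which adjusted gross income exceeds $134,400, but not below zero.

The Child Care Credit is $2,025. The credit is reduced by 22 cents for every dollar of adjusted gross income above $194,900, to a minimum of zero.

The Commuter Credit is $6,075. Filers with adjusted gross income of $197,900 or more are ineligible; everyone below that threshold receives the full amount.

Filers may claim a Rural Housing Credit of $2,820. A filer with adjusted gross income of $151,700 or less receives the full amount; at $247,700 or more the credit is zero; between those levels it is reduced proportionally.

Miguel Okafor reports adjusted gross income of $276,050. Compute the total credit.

First-Time Homebuyer Credit: income exceeds $134,400 by $141,650, which is 71 full-or-partial $2,000 increments; reduction = 71 × $110 = $7,810, leaving $780.
Child Care Credit: 22% of the $81,150 excess over $194,900 is $17,853 ≥ base, so the credit is $0.
Commuter Credit: $276,050 meets or exceeds the $197,900 cutoff, so the credit is $0.
Rural Housing Credit: $276,050 is at or above $247,700, so the credit is $0.
Total: $780 + $0 + $0 + $0 = $780.

$780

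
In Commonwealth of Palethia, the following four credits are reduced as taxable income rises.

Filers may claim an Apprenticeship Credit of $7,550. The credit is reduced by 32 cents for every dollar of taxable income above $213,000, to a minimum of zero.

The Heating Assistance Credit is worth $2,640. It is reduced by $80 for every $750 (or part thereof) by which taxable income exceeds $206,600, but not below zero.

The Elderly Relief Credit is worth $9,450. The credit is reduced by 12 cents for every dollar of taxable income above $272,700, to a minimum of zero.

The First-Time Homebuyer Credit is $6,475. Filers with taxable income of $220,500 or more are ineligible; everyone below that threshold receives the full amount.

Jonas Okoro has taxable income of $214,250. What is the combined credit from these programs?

Apprenticeship Credit: 32% of the $1,250 excess over $213,000 is $400; credit = $7,550 − $400 = $7,150.
Heating Assistance Credit: income exceeds $206,600 by $7,650, which is 11 full-or-partial $750 increments; reduction = 11 × $80 = $880, leaving $1,760.
Elderly Relief Credit: $214,250 is at or below the $272,700 threshold, so the full $9,450 applies.
First-Time Homebuyer Credit: $214,250 is below the $220,500 cutoff, so the full $6,475 applies.
Total: $7,150 + $1,760 + $9,450 + $6,475 = $24,835.

$24,835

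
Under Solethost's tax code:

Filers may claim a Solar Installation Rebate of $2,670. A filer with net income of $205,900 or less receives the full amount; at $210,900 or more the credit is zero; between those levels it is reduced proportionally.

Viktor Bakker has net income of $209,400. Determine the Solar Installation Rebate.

$801

Solar Installation Rebate: $209,400 is $3,500 into a $5,000 phase-out range, leaving 1,500/5,000 of the credit: $2,670 × 1,500/5,000 = $801.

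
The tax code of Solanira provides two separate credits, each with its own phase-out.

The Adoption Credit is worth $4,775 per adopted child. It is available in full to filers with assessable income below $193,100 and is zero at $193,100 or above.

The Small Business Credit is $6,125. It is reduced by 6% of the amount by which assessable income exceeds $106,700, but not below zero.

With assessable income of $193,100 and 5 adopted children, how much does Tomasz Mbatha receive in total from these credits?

$941

Adoption Credit: base = 5 × $4,775 = $23,875. $193,100 meets or exceeds the $193,100 cutoff, so the credit is $0.
Small Business Credit: 6% of the $86,400 excess over $106,700 is $5,184; credit = $6,125 − $5,184 = $941.
Total: $0 + $941 = $941.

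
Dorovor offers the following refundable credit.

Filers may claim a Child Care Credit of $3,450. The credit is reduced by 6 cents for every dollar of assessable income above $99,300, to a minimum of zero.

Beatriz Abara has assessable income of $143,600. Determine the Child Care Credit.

Child Care Credit: 6% of the $44,300 excess over $99,300 is $2,658; credit = $3,450 − $2,658 = $792.

$792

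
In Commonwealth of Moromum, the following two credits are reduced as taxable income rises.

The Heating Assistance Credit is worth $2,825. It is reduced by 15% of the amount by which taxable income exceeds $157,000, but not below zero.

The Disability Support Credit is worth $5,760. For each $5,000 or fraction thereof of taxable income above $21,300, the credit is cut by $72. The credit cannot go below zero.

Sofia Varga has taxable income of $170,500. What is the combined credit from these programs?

$4,400

Heating Assistance Credit: 15% of the $13,500 excess over $157,000 is $2,025; credit = $2,825 − $2,025 = $800.
Disability Support Credit: income exceeds $21,300 by $149,200, which is 30 full-or-partial $5,000 increments; reduction = 30 × $72 = $2,160, leaving $3,600.
Total: $800 + $3,600 = $4,400.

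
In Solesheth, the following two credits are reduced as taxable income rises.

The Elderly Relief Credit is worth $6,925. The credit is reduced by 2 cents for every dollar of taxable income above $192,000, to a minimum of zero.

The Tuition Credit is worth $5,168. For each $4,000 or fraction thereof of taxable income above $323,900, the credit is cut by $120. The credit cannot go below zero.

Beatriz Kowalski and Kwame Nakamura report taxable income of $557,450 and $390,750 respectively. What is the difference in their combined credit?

$6,078

Beatriz ($557,450): Elderly Relief Credit: 2% of the $365,450 excess over $192,000 is $7,309 ≥ base, so the credit is $0. Tuition Credit: income exceeds $323,900 by $233,550 → 59 increments × $120 = $7,080 ≥ base, so the credit is $0. total $0 + $0 = $0
Kwame ($390,750): Elderly Relief Credit: 2% of the $198,750 excess over $192,000 is $3,975; credit = $6,925 − $3,975 = $2,950. Tuition Credit: income exceeds $323,900 by $66,850, which is 17 full-or-partial $4,000 increments; reduction = 17 × $120 = $2,040, leaving $3,128. total $2,950 + $3,128 = $6,078
Difference: |$0 − $6,078| = $6,078.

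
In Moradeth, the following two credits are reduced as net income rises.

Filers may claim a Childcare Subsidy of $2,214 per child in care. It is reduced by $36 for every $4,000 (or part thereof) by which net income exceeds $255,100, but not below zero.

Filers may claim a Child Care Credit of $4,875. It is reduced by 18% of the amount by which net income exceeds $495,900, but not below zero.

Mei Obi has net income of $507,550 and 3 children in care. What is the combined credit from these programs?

$7,116

Childcare Subsidy: base = 3 × $2,214 = $6,642. income exceeds $255,100 by $252,450, which is 64 full-or-partial $4,000 increments; reduction = 64 × $36 = $2,304, leaving $4,338.
Child Care Credit: 18% of the $11,650 excess over $495,900 is $2,097; credit = $4,875 − $2,097 = $2,778.
Total: $4,338 + $2,778 = $7,116.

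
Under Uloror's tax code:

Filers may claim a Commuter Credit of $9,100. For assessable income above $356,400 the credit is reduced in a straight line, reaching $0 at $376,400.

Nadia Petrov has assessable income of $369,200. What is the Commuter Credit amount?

Commuter Credit: $369,200 is $12,800 into a $20,000 phase-out range, leaving 7,200/20,000 of the credit: $9,100 × 7,200/20,000 = $3,276.

$3,276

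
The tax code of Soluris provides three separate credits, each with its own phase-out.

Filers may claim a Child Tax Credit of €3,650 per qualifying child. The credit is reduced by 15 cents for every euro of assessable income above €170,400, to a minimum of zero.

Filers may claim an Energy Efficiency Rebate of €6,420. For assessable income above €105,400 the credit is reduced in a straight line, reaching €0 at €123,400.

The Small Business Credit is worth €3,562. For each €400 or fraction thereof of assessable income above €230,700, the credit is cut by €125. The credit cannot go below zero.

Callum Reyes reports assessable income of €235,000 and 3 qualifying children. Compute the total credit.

Child Tax Credit: base = 3 × €3,650 = €10,950. 15% of the €64,600 excess over €170,400 is €9,690; credit = €10,950 − €9,690 = €1,260.
Energy Efficiency Rebate: €235,000 is at or above €123,400, so the credit is €0.
Small Business Credit: income exceeds €230,700 by €4,300, which is 11 full-or-partial €400 increments; reduction = 11 × €125 = €1,375, leaving €2,187.
Total: €1,260 + €0 + €2,187 = €3,447.

€3,447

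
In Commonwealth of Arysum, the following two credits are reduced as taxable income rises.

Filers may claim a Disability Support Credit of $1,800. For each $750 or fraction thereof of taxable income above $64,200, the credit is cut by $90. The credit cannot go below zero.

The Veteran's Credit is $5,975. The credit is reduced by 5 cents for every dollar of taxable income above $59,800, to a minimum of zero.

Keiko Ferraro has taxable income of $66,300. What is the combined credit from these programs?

Disability Support Credit: income exceeds $64,200 by $2,100, which is 3 full-or-partial $750 increments; reduction = 3 × $90 = $270, leaving $1,530.
Veteran's Credit: 5% of the $6,500 excess over $59,800 is $325; credit = $5,975 − $325 = $5,650.
Total: $1,530 + $5,650 = $7,180.

$7,180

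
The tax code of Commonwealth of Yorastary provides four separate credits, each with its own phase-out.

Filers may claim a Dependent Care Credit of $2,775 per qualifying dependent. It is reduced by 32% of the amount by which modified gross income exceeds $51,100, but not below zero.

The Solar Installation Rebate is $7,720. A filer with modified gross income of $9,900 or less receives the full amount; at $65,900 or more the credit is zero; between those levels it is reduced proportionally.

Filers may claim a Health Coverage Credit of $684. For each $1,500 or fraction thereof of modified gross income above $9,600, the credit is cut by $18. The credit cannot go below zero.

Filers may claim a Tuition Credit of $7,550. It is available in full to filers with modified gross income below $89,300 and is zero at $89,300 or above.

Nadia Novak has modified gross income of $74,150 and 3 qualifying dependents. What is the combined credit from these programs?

Dependent Care Credit: base = 3 × $2,775 = $8,325. 32% of the $23,050 excess over $51,100 is $7,376; credit = $8,325 − $7,376 = $949.
Solar Installation Rebate: $74,150 is at or above $65,900, so the credit is $0.
Health Coverage Credit: income exceeds $9,600 by $64,550 → 44 increments × $18 = $792 ≥ base, so the credit is $0.
Tuition Credit: $74,150 is below the $89,300 cutoff, so the full $7,550 applies.
Total: $949 + $0 + $0 + $7,550 = $8,499.

$8,499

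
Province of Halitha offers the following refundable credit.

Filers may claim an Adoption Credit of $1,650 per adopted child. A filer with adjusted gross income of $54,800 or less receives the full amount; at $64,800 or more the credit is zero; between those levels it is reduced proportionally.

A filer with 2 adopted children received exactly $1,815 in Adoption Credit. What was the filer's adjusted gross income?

$59,300

Full credit = 2 × $1,650 = $3,300.
$1,815 is 1,815/3,300 of the full $3,300, so 1,485/3,300 of the $10,000 range has been used: income = $54,800 + $10,000 × 1,485/3,300 = $59,300.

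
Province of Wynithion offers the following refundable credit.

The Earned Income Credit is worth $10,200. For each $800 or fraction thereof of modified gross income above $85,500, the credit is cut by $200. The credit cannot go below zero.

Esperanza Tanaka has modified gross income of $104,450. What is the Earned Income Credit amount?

Earned Income Credit: income exceeds $85,500 by $18,950, which is 24 full-or-partial $800 increments; reduction = 24 × $200 = $4,800, leaving $5,400.

$5,400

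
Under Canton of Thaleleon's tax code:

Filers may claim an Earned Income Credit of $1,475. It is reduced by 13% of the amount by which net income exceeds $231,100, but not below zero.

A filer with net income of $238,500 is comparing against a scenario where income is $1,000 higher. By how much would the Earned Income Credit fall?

At $238,500 — 13% of the $7,400 excess over $231,100 is $962; credit = $1,475 − $962 = $513.
At $239,500 — 13% of the $8,400 excess over $231,100 is $1,092; credit = $1,475 − $1,092 = $383.
Lost: $513 − $383 = $130.

$130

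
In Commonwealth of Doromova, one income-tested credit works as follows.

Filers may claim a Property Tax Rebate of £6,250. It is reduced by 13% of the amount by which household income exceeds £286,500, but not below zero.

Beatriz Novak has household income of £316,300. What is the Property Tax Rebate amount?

Property Tax Rebate: 13% of the £29,800 excess over £286,500 is £3,874; credit = £6,250 − £3,874 = £2,376.

£2,376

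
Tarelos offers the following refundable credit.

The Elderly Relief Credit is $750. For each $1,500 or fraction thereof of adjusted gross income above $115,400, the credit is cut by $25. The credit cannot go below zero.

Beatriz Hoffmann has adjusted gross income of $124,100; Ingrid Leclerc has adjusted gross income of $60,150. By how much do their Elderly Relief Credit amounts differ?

$150

Beatriz ($124,100): Elderly Relief Credit: income exceeds $115,400 by $8,700, which is 6 full-or-partial $1,500 increments; reduction = 6 × $25 = $150, leaving $600.
Ingrid ($60,150): Elderly Relief Credit: $60,150 is at or below the $115,400 threshold, so the full $750 applies.
Difference: |$600 − $750| = $150.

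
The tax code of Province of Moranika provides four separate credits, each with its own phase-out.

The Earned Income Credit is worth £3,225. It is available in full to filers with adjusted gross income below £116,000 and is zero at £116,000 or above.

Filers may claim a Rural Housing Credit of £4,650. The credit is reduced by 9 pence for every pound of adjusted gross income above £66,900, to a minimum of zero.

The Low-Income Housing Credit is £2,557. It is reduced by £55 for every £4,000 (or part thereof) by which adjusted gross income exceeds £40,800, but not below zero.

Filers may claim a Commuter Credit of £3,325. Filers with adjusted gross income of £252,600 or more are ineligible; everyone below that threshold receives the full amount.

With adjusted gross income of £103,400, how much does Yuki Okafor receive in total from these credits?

£9,592

Earned Income Credit: £103,400 is below the £116,000 cutoff, so the full £3,225 applies.
Rural Housing Credit: 9% of the £36,500 excess over £66,900 is £3,285; credit = £4,650 − £3,285 = £1,365.
Low-Income Housing Credit: income exceeds £40,800 by £62,600, which is 16 full-or-partial £4,000 increments; reduction = 16 × £55 = £880, leaving £1,677.
Commuter Credit: £103,400 is below the £252,600 cutoff, so the full £3,325 applies.
Total: £3,225 + £1,365 + £1,677 + £3,325 = £9,592.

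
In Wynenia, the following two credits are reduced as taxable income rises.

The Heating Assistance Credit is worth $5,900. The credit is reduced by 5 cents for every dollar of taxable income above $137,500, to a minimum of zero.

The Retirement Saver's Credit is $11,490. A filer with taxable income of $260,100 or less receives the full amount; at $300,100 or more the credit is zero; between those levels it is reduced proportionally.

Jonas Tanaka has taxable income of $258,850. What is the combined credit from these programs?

$11,490

Heating Assistance Credit: 5% of the $121,350 excess over $137,500 is $6,067.50 ≥ base, so the credit is $0.
Retirement Saver's Credit: $258,850 is at or below the $260,100 threshold, so the full $11,490 applies.
Total: $0 + $11,490 = $11,490.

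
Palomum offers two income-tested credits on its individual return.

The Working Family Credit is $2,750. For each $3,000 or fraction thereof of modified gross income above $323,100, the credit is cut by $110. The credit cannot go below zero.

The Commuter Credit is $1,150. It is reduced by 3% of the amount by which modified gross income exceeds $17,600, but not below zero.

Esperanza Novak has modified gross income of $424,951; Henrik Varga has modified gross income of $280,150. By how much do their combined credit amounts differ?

Esperanza ($424,951): Working Family Credit: income exceeds $323,100 by $101,851 → 34 increments × $110 = $3,740 ≥ base, so the credit is $0. Commuter Credit: 3% of the $407,351 excess over $17,600 is $12,220.53 ≥ base, so the credit is $0. total $0 + $0 = $0
Henrik ($280,150): Working Family Credit: $280,150 is at or below the $323,100 threshold, so the full $2,750 applies. Commuter Credit: 3% of the $262,550 excess over $17,600 is $7,876.50 ≥ base, so the credit is $0. total $2,750 + $0 = $2,750
Difference: |$0 − $2,750| = $2,750.

$2,750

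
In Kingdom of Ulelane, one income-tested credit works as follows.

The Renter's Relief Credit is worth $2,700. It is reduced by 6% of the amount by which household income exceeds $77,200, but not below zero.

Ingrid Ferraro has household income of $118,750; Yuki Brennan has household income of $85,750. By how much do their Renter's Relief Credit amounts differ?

Ingrid ($118,750): Renter's Relief Credit: 6% of the $41,550 excess over $77,200 is $2,493; credit = $2,700 − $2,493 = $207.
Yuki ($85,750): Renter's Relief Credit: 6% of the $8,550 excess over $77,200 is $513; credit = $2,700 − $513 = $2,187.
Difference: |$207 − $2,187| = $1,980.

$1,980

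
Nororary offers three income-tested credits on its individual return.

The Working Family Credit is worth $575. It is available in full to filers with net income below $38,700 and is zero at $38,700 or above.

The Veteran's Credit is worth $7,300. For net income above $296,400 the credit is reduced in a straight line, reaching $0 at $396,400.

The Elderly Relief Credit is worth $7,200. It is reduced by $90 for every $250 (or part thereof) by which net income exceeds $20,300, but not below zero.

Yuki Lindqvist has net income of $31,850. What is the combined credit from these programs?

$10,845

Working Family Credit: $31,850 is below the $38,700 cutoff, so the full $575 applies.
Veteran's Credit: $31,850 is at or below the $296,400 threshold, so the full $7,300 applies.
Elderly Relief Credit: income exceeds $20,300 by $11,550, which is 47 full-or-partial $250 increments; reduction = 47 × $90 = $4,230, leaving $2,970.
Total: $575 + $7,300 + $2,970 = $10,845.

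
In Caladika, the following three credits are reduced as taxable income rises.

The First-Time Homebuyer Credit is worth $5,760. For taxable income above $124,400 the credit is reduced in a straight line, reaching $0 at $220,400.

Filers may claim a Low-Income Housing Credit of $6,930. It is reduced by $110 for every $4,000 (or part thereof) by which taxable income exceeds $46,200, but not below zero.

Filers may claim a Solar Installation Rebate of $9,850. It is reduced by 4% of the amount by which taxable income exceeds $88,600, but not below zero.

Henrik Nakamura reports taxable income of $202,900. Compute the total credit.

$8,858

First-Time Homebuyer Credit: $202,900 is $78,500 into a $96,000 phase-out range, leaving 17,500/96,000 of the credit: $5,760 × 17,500/96,000 = $1,050.
Low-Income Housing Credit: income exceeds $46,200 by $156,700, which is 40 full-or-partial $4,000 increments; reduction = 40 × $110 = $4,400, leaving $2,530.
Solar Installation Rebate: 4% of the $114,300 excess over $88,600 is $4,572; credit = $9,850 − $4,572 = $5,278.
Total: $1,050 + $2,530 + $5,278 = $8,858.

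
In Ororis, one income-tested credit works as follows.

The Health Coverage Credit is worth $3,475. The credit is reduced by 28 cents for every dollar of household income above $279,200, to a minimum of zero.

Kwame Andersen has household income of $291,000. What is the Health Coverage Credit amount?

Health Coverage Credit: 28% of the $11,800 excess over $279,200 is $3,304; credit = $3,475 − $3,304 = $171.

$171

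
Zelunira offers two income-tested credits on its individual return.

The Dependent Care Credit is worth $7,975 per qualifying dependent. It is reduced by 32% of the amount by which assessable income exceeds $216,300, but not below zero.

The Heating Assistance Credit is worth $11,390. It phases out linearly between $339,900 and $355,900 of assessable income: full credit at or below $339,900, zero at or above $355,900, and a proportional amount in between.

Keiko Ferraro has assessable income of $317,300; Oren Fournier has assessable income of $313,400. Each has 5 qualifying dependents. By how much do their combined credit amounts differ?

Keiko ($317,300): Dependent Care Credit: base = 5 × $7,975 = $39,875. 32% of the $101,000 excess over $216,300 is $32,320; credit = $39,875 − $32,320 = $7,555. Heating Assistance Credit: $317,300 is at or below the $339,900 threshold, so the full $11,390 applies. total $7,555 + $11,390 = $18,945
Oren ($313,400): Dependent Care Credit: base = 5 × $7,975 = $39,875. 32% of the $97,100 excess over $216,300 is $31,072; credit = $39,875 − $31,072 = $8,803. Heating Assistance Credit: $313,400 is at or below the $339,900 threshold, so the full $11,390 applies. total $8,803 + $11,390 = $20,193
Difference: |$18,945 − $20,193| = $1,248.

$1,248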